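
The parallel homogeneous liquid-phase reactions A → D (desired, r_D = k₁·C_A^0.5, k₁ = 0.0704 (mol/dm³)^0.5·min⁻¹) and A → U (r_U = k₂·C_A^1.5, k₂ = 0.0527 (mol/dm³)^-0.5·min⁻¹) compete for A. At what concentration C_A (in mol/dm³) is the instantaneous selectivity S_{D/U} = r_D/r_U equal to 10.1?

0.132 mol/dm³

S_{D/U} = (k₁/k₂)·C_A⁻¹ ⇒ C_A = (S·k₂/k₁)^(-1).
= (10.1×0.0527/0.0704)^(-1) = (7.561)^(-1) = 0.132 mol/dm³.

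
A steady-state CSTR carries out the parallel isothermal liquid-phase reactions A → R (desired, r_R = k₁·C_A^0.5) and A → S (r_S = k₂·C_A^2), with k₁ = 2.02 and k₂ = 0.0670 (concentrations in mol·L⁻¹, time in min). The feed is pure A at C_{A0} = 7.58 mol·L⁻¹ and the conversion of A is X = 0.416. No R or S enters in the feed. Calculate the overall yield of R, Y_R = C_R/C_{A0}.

0.318

Exit C_A = C_{A0}(1−X) = 7.58×0.584 = 4.427 mol·L⁻¹.
A CSTR operates uniformly at the exit composition, giving r_R = 4.250 and r_S = 1.313 (each k·C_A^n at C_A = 4.427).
Fraction of consumed A going to R: r_R/(r_R+r_S) = 0.7640.
C_R = 0.7640·C_{A0}·X = 0.7640×7.58×0.416 = 2.41 mol·L⁻¹; Y_R = C_R/C_{A0} = 0.318.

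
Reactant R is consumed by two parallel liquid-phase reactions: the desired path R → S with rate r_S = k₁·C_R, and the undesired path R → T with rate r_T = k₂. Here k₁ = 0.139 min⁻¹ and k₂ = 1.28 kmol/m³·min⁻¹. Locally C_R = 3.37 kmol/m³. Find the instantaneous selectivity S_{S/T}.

S_{S/T} = r_S/r_T = (k₁·C_R)/(k₂) = (k₁/k₂)·C_R.
= (0.139×3.370) / (1.28) = 0.4684/1.280 = 0.366.
Since the desired path is higher order in R, keeping C_R high (PFR or concentrated feed) favours S.

0.366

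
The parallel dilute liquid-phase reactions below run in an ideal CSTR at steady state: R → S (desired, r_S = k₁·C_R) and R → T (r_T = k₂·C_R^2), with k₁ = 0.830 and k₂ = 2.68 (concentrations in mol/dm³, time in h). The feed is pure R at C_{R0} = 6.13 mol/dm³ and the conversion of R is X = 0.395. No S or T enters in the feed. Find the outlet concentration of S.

0.187 mol/dm³

Exit C_R = C_{R0}(1−X) = 6.13×0.605 = 3.709 mol/dm³.
Rates in a CSTR are evaluated at the outlet concentration: r_S = 0.830×3.709 = 3.078, r_T = 2.68×3.709^2 = 36.86.
Fraction of consumed R going to S: r_S/(r_S+r_T) = 0.07707.
C_S = 0.07707·C_{R0}·X = 0.07707×6.13×0.395 = 0.187 mol/dm³.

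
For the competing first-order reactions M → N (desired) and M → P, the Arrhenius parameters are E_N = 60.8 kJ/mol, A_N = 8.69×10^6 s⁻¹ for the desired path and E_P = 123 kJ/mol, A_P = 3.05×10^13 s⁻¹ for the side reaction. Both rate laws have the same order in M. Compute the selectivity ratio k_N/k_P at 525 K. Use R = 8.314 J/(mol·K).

0.440

k_N/k_P = (A_N/A_P)·exp[−(E_N−E_P)/(RT)] = (A_N/A_P)·exp[(E_P−E_N)/(RT)].
(E_P−E_N)/(RT) = (123−60.8)×10³/(8.314×525) = 62200/4365 = 14.25.
k_N/k_P = (8.69×10^6/3.05×10^13)·exp(14.25) = 2.849×10^-7 × 1.544×10^6 = 0.440.
Since E_N < E_P, lowering the temperature improves selectivity toward N.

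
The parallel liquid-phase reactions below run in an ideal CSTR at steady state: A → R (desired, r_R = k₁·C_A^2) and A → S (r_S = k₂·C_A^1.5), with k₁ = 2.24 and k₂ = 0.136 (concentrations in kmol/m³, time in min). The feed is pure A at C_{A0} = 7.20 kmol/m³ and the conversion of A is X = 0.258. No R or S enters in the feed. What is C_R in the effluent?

1.81 kmol/m³

Exit C_A = C_{A0}(1−X) = 7.20×0.742 = 5.342 kmol/m³.
In a CSTR the entire volume is at exit conditions, so r_R = 2.24×5.342^2 = 63.93 and r_S = 0.136×5.342^1.5 = 1.679.
Fraction of consumed A going to R: r_R/(r_R+r_S) = 0.9744.
C_R = 0.9744·C_{A0}·X = 0.9744×7.20×0.258 = 1.81 kmol/m³.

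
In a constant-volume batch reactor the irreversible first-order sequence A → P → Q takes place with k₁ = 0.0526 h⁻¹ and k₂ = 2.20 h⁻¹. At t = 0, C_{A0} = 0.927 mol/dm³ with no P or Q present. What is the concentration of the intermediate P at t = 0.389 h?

For first-order series with pure A initially, C_P(t) = k₁C_{A0}/(k₂−k₁)·(e^(−k₁t) − e^(−k₂t)).
e^(−k₁t) = e^(−0.0526×0.389) = e^(−0.02046) = 0.9797; e^(−k₂t) = e^(−0.8558) = 0.4249.
C_P = 0.0526×0.927/(2.20−0.0526) × (0.9797−0.4249) = 0.02271×0.5548 = 0.01260 mol/dm³.

0.0126 mol/dm³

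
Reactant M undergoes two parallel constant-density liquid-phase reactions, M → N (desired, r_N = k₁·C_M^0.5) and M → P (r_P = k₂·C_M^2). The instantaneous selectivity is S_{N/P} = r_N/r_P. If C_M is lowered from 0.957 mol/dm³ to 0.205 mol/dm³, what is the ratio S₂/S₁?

10.1

S_{N/P} = (k₁/k₂)·C_M^-1.5, so S₂/S₁ = (C_{M,2}/C_{M,1})^-1.5.
= (0.205/0.957)^(-1.5) = (0.2142)^(-1.5) = 10.1.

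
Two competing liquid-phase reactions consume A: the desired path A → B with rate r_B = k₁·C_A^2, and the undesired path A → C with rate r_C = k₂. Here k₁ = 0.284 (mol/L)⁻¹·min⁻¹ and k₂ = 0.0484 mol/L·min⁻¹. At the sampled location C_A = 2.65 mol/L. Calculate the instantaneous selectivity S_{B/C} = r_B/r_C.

41.2

S_{B/C} = r_B/r_C = (k₁·C_A^2)/(k₂) = (k₁/k₂)·C_A^2.
= (0.284×2.650^2) / (0.0484) = 1.994/0.04840 = 41.2.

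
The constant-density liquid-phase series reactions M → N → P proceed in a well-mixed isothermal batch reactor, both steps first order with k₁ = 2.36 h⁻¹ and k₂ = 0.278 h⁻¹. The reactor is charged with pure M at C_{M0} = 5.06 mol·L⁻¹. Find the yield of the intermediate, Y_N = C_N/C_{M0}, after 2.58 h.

0.551

Solving the coupled first-order balances gives C_N(t) = [k₁/(k₂−k₁)]·C_{M0}·(e^(−k₁t) − e^(−k₂t)).
e^(−k₁t) = e^(−2.36×2.58) = e^(−6.089) = 0.002268; e^(−k₂t) = e^(−0.7172) = 0.4881.
C_N = 2.36×5.06/(0.278−2.36) × (0.002268−0.4881) = (-5.736)×(-0.4858) = 2.787 mol·L⁻¹.
Y_N = C_N/C_{M0} = 2.787/5.06 = 0.551.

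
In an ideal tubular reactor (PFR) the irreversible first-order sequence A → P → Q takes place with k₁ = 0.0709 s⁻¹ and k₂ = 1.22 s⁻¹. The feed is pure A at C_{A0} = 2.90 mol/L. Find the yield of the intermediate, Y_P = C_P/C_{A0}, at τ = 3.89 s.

0.0463

For first-order series with pure A initially, C_P(τ) = k₁C_{A0}/(k₂−k₁)·(e^(−k₁τ) − e^(−k₂τ)).
e^(−k₁τ) = e^(−0.0709×3.89) = e^(−0.2758) = 0.7590; e^(−k₂τ) = e^(−4.746) = 0.008688.
C_P = 0.0709×2.90/(1.22−0.0709) × (0.7590−0.008688) = 0.1789×0.7503 = 0.1342 mol/L.
Y_P = C_P/C_{A0} = 0.1342/2.90 = 0.0463.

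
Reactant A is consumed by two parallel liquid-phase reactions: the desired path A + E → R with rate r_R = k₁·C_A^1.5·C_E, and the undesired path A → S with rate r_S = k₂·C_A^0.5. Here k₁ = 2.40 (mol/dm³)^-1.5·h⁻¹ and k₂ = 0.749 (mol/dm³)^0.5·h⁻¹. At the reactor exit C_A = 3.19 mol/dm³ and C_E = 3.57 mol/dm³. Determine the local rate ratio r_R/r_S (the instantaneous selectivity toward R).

36.5

S_{R/S} = r_R/r_S = (k₁·C_A^1.5·C_E)/(k₂·C_A^0.5) = (k₁/k₂)·C_A·C_E.
= (2.40×3.190^1.5×3.570) / (0.749×3.190^0.5) = 48.82/1.338 = 36.5.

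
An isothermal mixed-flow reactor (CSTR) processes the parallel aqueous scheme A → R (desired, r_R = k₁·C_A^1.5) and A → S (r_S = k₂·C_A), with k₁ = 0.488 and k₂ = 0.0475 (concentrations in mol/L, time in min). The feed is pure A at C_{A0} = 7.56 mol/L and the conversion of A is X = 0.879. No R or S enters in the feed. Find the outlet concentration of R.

Exit C_A = C_{A0}(1−X) = 7.56×0.121 = 0.9148 mol/L.
In a CSTR the entire volume is at exit conditions, so r_R = 0.488×0.9148^1.5 = 0.4270 and r_S = 0.0475×0.9148 = 0.04345.
Fraction of consumed A going to R: r_R/(r_R+r_S) = 0.9076.
C_R = 0.9076·C_{A0}·X = 0.9076×7.56×0.879 = 6.03 mol/L.

6.03 mol/L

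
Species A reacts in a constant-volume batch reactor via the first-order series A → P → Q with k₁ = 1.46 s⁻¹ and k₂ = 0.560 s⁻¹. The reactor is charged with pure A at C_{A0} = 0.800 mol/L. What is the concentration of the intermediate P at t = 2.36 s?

0.305 mol/L

Solving the coupled first-order balances gives C_P(t) = [k₁/(k₂−k₁)]·C_{A0}·(e^(−k₁t) − e^(−k₂t)).
e^(−k₁t) = e^(−1.46×2.36) = e^(−3.446) = 0.03189; e^(−k₂t) = e^(−1.322) = 0.2667.
C_P = 1.46×0.800/(0.560−1.46) × (0.03189−0.2667) = (-1.298)×(-0.2348) = 0.3047 mol/L.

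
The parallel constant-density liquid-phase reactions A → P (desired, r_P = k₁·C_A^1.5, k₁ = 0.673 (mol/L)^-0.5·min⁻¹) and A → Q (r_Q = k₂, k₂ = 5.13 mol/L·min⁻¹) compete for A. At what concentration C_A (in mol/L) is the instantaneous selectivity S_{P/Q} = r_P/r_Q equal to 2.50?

7.13 mol/L

S_{P/Q} = (k₁/k₂)·C_A^1.5 ⇒ C_A = (S·k₂/k₁)^(1/1.5).
= (2.50×5.13/0.673)^(0.6667) = (19.06)^(0.6667) = 7.13 mol/L.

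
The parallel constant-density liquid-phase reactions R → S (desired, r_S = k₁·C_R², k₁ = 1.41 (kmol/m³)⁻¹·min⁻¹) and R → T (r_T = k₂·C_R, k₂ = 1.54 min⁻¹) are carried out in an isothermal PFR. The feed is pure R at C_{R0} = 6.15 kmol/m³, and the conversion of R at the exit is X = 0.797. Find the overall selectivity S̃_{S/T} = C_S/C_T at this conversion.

2.97

C_R = C_{R0}(1−X) = 1.248 kmol/m³.
Along a PFR/batch, dC_T/dC_R = −r_T/(r_S+r_T) = −k₂/(k₂+k₁·C_R).
Integrating from C_{R0} to C_R: C_T = (1.54/1.41)·ln[(1.54+1.41·6.15)/(1.54+1.41·1.25)] = 1.092·ln(10.21/3.300) = 1.234 kmol/m³.
Then C_S = (C_{R0}−C_R) − C_T = 4.902 − 1.234 = 3.668 kmol/m³.
S̃_{S/T} = C_S/C_T = 3.668/1.234 = 2.97.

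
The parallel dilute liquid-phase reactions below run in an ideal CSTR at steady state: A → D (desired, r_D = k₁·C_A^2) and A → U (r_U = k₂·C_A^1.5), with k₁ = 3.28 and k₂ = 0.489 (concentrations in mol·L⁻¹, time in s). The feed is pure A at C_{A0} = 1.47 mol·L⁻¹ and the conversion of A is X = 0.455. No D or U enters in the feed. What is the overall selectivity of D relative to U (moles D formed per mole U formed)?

6.00

Exit C_A = C_{A0}(1−X) = 1.47×0.545 = 0.8011 mol·L⁻¹.
Rates in a CSTR are evaluated at the outlet concentration: r_D = 3.28×0.8011^2 = 2.105, r_U = 0.489×0.8011^1.5 = 0.3507.
Overall selectivity = C_D/C_U = r_Dτ/(r_Uτ) = r_D/r_U = 6.00.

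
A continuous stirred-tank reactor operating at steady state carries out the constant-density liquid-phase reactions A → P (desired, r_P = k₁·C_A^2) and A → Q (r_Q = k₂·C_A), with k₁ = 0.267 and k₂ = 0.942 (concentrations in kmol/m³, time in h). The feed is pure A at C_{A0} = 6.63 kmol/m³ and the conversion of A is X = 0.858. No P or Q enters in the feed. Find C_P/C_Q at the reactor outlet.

0.267

Exit C_A = C_{A0}(1−X) = 6.63×0.142 = 0.9415 kmol/m³.
A CSTR operates uniformly at the exit composition, giving r_P = 0.2367 and r_Q = 0.8869 (each k·C_A^n at C_A = 0.9415).
Overall selectivity = C_P/C_Q = r_Pτ/(r_Qτ) = r_P/r_Q = 0.267.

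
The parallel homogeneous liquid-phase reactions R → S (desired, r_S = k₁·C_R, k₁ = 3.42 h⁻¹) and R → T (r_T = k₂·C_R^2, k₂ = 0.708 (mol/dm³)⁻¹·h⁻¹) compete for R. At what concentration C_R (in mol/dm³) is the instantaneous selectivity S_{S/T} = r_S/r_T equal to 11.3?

0.427 mol/dm³

S_{S/T} = (k₁/k₂)·C_R⁻¹ ⇒ C_R = (S·k₂/k₁)^(-1).
= (11.3×0.708/3.42)^(-1) = (2.339)^(-1) = 0.427 mol/dm³.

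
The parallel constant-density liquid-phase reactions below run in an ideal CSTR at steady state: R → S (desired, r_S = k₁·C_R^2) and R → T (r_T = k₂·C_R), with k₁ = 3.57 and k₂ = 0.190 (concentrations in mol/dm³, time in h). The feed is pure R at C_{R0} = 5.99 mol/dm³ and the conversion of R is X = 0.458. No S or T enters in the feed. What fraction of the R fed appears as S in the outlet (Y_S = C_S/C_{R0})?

0.451

Exit C_R = C_{R0}(1−X) = 5.99×0.542 = 3.247 mol/dm³.
In a CSTR the entire volume is at exit conditions, so r_S = 3.57×3.247^2 = 37.63 and r_T = 0.190×3.247 = 0.6169.
Fraction of consumed R going to S: r_S/(r_S+r_T) = 0.9839.
C_S = 0.9839·C_{R0}·X = 0.9839×5.99×0.458 = 2.70 mol/dm³; Y_S = C_S/C_{R0} = 0.451.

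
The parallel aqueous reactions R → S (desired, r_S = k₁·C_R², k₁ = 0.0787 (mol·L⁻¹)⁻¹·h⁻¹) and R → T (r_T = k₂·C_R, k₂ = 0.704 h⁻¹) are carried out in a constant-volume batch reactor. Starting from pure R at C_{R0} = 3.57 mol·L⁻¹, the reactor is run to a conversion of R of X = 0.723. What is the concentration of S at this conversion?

0.515 mol·L⁻¹

C_R = C_{R0}(1−X) = 0.9889 mol·L⁻¹.
Along a PFR/batch, dC_T/dC_R = −r_T/(r_S+r_T) = −k₂/(k₂+k₁·C_R).
Integrating from C_{R0} to C_R: C_T = (0.704/0.0787)·ln[(0.704+0.0787·3.57)/(0.704+0.0787·0.989)] = 8.945·ln(0.9850/0.7818) = 2.066 mol·L⁻¹.
Then C_S = (C_{R0}−C_R) − C_T = 2.581 − 2.066 = 0.5150 mol·L⁻¹.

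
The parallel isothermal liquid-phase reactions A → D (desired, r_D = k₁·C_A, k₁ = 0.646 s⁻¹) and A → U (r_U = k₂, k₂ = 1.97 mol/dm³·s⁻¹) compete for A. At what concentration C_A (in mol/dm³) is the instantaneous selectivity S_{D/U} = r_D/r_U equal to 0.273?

0.833 mol/dm³

S_{D/U} = (k₁/k₂)·C_A ⇒ C_A = S·k₂/k₁.
= 0.273×1.97/0.646 = 0.833 mol/dm³.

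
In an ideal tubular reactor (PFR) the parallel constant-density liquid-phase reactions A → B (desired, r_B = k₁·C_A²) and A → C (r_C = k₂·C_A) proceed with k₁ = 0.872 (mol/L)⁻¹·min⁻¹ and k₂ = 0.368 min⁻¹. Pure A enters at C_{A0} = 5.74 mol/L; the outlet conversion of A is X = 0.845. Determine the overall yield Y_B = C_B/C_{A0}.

C_A = C_{A0}(1−X) = 0.8897 mol/L.
Along a PFR/batch, dC_C/dC_A = −r_C/(r_B+r_C) = −k₂/(k₂+k₁·C_A).
Integrating from C_{A0} to C_A: C_C = (0.368/0.872)·ln[(0.368+0.872·5.74)/(0.368+0.872·0.890)] = 0.4220·ln(5.373/1.144) = 0.6529 mol/L.
Then C_B = (C_{A0}−C_A) − C_C = 4.850 − 0.6529 = 4.197 mol/L.
Y_B = C_B/C_{A0} = 4.197/5.74 = 0.731.

0.731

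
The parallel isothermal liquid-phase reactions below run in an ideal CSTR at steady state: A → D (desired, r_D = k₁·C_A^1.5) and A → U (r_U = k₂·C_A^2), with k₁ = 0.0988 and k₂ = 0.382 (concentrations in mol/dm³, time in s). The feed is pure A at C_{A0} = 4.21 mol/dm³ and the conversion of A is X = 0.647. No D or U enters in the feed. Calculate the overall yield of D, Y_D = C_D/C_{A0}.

Exit C_A = C_{A0}(1−X) = 4.21×0.353 = 1.486 mol/dm³.
Rates in a CSTR are evaluated at the outlet concentration: r_D = 0.0988×1.486^1.5 = 0.1790, r_U = 0.382×1.486^2 = 0.8437.
Fraction of consumed A going to D: r_D/(r_D+r_U) = 0.1750.
C_D = 0.1750·C_{A0}·X = 0.1750×4.21×0.647 = 0.477 mol/dm³; Y_D = C_D/C_{A0} = 0.113.

0.113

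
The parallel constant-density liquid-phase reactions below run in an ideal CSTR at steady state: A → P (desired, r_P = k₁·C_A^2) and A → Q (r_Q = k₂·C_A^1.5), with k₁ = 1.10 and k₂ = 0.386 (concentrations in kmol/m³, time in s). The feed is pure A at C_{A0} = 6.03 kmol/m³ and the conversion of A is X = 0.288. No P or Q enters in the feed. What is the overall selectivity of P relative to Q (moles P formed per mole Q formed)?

Exit C_A = C_{A0}(1−X) = 6.03×0.712 = 4.293 kmol/m³.
In a CSTR the entire volume is at exit conditions, so r_P = 1.10×4.293^2 = 20.28 and r_Q = 0.386×4.293^1.5 = 3.434.
Overall selectivity = C_P/C_Q = r_Pτ/(r_Qτ) = r_P/r_Q = 5.90.

5.90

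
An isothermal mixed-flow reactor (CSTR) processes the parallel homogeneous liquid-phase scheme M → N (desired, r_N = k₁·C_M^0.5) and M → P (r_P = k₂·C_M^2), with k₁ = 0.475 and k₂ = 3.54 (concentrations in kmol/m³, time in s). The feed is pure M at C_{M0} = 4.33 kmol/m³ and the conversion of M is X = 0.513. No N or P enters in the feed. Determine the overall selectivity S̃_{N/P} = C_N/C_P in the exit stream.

Exit C_M = C_{M0}(1−X) = 4.33×0.487 = 2.109 kmol/m³.
In a CSTR the entire volume is at exit conditions, so r_N = 0.475×2.109^0.5 = 0.6898 and r_P = 3.54×2.109^2 = 15.74.
Overall selectivity = C_N/C_P = r_Nτ/(r_Pτ) = r_N/r_P = 0.0438.

0.0438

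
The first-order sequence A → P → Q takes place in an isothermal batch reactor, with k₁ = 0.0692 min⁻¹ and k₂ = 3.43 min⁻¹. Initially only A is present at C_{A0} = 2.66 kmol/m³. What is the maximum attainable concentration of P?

0.0495 kmol/m³

Evaluating C_P at t_opt = ln(k₂/k₁)/(k₂−k₁) gives C_{P,max}/C_{A0} = (k₁/k₂)^[k₂/(k₂−k₁)].
= (0.0692/3.43)^(3.43/(3.43−0.0692)) = (0.02017)^(1.021) = 0.01862.
C_{P,max} = 0.01862×2.66 = 0.0495 kmol/m³.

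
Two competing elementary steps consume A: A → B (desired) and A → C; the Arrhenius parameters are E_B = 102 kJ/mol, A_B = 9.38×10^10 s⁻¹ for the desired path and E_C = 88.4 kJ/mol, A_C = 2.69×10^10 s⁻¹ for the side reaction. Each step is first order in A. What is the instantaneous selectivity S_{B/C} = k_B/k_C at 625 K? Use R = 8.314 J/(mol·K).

0.255

k_B/k_C = (A_B/A_C)·exp[−(E_B−E_C)/(RT)] = (A_B/A_C)·exp[(E_C−E_B)/(RT)].
(E_C−E_B)/(RT) = (88.4−102)×10³/(8.314×625) = -13600/5196 = -2.617.
k_B/k_C = (9.38×10^10/2.69×10^10)·exp(-2.617) = 3.487 × 0.07300 = 0.255.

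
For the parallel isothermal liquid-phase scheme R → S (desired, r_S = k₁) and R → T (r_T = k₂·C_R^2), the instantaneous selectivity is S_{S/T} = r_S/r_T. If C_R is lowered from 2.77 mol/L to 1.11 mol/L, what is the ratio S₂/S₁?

S_{S/T} = (k₁/k₂)·C_R^-2, so S₂/S₁ = (C_{R,2}/C_{R,1})^-2.
= (1.11/2.77)^(-2) = (0.4007)^(-2) = 6.23.
Selectivity toward S rises as C_R falls — low-concentration operation is favoured.

6.23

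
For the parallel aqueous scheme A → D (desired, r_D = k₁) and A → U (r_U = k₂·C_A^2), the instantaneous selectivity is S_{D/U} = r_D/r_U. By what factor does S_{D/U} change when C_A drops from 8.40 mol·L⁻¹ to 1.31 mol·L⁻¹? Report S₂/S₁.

S_{D/U} = (k₁/k₂)·C_A^-2, so S₂/S₁ = (C_{A,2}/C_{A,1})^-2.
= (1.31/8.40)^(-2) = (0.1560)^(-2) = 41.1.

41.1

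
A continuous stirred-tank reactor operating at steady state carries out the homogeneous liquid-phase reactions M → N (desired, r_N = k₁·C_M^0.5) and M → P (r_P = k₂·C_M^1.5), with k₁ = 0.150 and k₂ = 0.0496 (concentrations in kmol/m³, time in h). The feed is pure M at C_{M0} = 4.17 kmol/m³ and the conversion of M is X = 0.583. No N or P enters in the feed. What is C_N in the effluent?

Exit C_M = C_{M0}(1−X) = 4.17×0.417 = 1.739 kmol/m³.
In a CSTR the entire volume is at exit conditions, so r_N = 0.150×1.739^0.5 = 0.1978 and r_P = 0.0496×1.739^1.5 = 0.1137.
Fraction of consumed M going to N: r_N/(r_N+r_P) = 0.6349.
C_N = 0.6349·C_{M0}·X = 0.6349×4.17×0.583 = 1.54 kmol/m³.

1.54 kmol/m³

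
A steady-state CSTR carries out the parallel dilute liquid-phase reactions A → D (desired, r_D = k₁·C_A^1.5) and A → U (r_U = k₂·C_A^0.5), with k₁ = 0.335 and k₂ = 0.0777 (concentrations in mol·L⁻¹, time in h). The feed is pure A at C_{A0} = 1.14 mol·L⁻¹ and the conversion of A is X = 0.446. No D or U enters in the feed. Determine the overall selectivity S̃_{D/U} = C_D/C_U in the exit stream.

2.72

Exit C_A = C_{A0}(1−X) = 1.14×0.554 = 0.6316 mol·L⁻¹.
A CSTR operates uniformly at the exit composition, giving r_D = 0.1681 and r_U = 0.06175 (each k·C_A^n at C_A = 0.6316).
Overall selectivity = C_D/C_U = r_Dτ/(r_Uτ) = r_D/r_U = 2.72.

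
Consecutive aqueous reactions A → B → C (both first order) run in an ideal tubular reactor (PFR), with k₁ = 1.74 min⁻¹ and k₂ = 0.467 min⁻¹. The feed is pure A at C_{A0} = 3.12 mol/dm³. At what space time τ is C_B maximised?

For first-order series the maximum of C_B occurs at τ_opt = ln(k₂/k₁)/(k₂−k₁).
= ln(0.467/1.74)/(0.467−1.74) = ln(0.2684)/-1.273 = -1.315/-1.273 = 1.03 min.

1.03 min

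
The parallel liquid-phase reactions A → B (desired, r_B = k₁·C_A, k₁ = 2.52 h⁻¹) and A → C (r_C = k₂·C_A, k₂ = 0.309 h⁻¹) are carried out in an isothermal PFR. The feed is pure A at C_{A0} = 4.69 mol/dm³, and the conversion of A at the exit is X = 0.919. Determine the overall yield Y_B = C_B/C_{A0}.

0.819

C_A = C_{A0}(1−X) = 0.3799 mol/dm³.
Both paths are first order in A, so the instantaneous fraction to B is constant: dC_B/d(−C_A) = k₁/(k₁+k₂) = 0.8908.
C_B = 0.8908·(C_{A0}−C_A) = 0.8908×4.310 = 3.84 mol/dm³.
Y_B = C_B/C_{A0} = 3.839/4.69 = 0.819.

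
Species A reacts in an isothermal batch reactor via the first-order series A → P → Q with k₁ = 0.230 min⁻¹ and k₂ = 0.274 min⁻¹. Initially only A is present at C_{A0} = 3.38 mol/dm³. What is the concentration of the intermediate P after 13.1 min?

0.380 mol/dm³

For first-order series with pure A initially, C_P(t) = k₁C_{A0}/(k₂−k₁)·(e^(−k₁t) − e^(−k₂t)).
e^(−k₁t) = e^(−0.230×13.1) = e^(−3.013) = 0.04914; e^(−k₂t) = e^(−3.589) = 0.02761.
C_P = 0.230×3.38/(0.274−0.230) × (0.04914−0.02761) = 17.67×0.02153 = 0.3804 mol/dm³.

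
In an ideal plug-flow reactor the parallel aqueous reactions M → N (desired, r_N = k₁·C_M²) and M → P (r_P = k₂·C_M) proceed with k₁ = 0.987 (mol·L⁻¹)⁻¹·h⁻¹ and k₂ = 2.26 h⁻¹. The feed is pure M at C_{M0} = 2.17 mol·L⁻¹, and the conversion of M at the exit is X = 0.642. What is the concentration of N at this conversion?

0.536 mol·L⁻¹

C_M = C_{M0}(1−X) = 0.7769 mol·L⁻¹.
Along a PFR/batch, dC_P/dC_M = −r_P/(r_N+r_P) = −k₂/(k₂+k₁·C_M).
Integrating from C_{M0} to C_M: C_P = (2.26/0.987)·ln[(2.26+0.987·2.17)/(2.26+0.987·0.777)] = 2.290·ln(4.402/3.027) = 0.8576 mol·L⁻¹.
Then C_N = (C_{M0}−C_M) − C_P = 1.393 − 0.8576 = 0.5356 mol·L⁻¹.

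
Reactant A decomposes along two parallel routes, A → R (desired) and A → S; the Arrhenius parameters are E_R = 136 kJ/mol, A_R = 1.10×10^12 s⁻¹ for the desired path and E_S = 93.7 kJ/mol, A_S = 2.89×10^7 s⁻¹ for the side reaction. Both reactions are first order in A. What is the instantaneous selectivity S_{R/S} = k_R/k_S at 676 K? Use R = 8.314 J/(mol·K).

20.5

With equal orders, S_{R/S} = k_R/k_S = (A_R/A_S)·exp[(E_S−E_R)/(RT)].
(E_S−E_R)/(RT) = (93.7−136)×10³/(8.314×676) = -42300/5620 = -7.526.
k_R/k_S = (1.10×10^12/2.89×10^7)·exp(-7.526) = 38062 × 5.387×10^-4 = 20.5.
Since E_R > E_S, raising the temperature improves selectivity toward R.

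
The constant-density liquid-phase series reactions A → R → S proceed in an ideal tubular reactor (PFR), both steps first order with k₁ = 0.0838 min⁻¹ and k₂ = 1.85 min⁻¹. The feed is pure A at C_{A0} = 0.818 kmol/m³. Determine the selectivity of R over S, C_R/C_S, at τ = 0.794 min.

1.08

For first-order series with pure A initially, C_R(τ) = k₁C_{A0}/(k₂−k₁)·(e^(−k₁τ) − e^(−k₂τ)).
e^(−k₁τ) = e^(−0.0838×0.794) = e^(−0.06654) = 0.9356; e^(−k₂τ) = e^(−1.469) = 0.2302.
C_R = 0.0838×0.818/(1.85−0.0838) × (0.9356−0.2302) = 0.03881×0.7054 = 0.02738 kmol/m³.
C_A = C_{A0}e^(−k₁τ) = 0.7653 kmol/m³, so C_S = C_{A0}−C_A−C_R = 0.02528 kmol/m³; C_R/C_S = 1.08.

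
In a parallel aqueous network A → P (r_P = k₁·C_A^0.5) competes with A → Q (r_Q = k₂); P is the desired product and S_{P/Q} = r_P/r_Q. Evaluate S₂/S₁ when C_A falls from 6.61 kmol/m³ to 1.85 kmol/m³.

S_{P/Q} = (k₁/k₂)·C_A^0.5, so S₂/S₁ = (C_{A,2}/C_{A,1})^0.5.
= (1.85/6.61)^0.5 = (0.2799)^0.5 = 0.529.
Selectivity toward P falls as C_A falls — high-concentration operation is favoured.

0.529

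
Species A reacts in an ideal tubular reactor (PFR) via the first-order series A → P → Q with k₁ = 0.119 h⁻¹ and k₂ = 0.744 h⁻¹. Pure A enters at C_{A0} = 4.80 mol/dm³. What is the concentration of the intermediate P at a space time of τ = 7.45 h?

For first-order series with pure A initially, C_P(τ) = k₁C_{A0}/(k₂−k₁)·(e^(−k₁τ) − e^(−k₂τ)).
e^(−k₁τ) = e^(−0.119×7.45) = e^(−0.8865) = 0.4121; e^(−k₂τ) = e^(−5.543) = 0.003916.
C_P = 0.119×4.80/(0.744−0.119) × (0.4121−0.003916) = 0.9139×0.4082 = 0.3730 mol/dm³.

0.373 mol/dm³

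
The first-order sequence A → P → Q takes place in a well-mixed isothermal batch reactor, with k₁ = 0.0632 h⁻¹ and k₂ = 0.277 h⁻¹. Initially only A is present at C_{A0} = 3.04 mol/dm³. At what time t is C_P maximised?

6.91 h

The intermediate peaks when r₁ = r₂, i.e. k₁e^(−k₁t) = k₂e^(−k₂t), giving t_opt = ln(k₂/k₁)/(k₂−k₁).
= ln(0.277/0.0632)/(0.277−0.0632) = ln(4.383)/0.2138 = 1.478/0.2138 = 6.91 h.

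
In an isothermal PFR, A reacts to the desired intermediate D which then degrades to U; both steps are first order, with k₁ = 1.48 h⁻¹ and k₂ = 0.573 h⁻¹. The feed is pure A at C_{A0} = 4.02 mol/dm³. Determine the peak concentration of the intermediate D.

2.21 mol/dm³

For a first-order series the maximum intermediate yield is C_{D,max}/C_{A0} = (k₁/k₂)^[k₂/(k₂−k₁)].
= (1.48/0.573)^(0.573/(0.573−1.48)) = (2.583)^(-0.6318) = 0.5491.
C_{D,max} = 0.5491×4.02 = 2.21 mol/dm³.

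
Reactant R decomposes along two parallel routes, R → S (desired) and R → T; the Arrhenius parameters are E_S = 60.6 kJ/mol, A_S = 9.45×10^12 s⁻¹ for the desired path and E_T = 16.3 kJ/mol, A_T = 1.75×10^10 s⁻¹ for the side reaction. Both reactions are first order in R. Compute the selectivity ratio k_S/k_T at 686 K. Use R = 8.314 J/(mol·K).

0.229

With equal orders, S_{S/T} = k_S/k_T = (A_S/A_T)·exp[(E_T−E_S)/(RT)].
(E_T−E_S)/(RT) = (16.3−60.6)×10³/(8.314×686) = -44300/5703 = -7.767.
k_S/k_T = (9.45×10^12/1.75×10^10)·exp(-7.767) = 540.0 × 4.234×10^-4 = 0.229.
Since E_S > E_T, raising the temperature improves selectivity toward S.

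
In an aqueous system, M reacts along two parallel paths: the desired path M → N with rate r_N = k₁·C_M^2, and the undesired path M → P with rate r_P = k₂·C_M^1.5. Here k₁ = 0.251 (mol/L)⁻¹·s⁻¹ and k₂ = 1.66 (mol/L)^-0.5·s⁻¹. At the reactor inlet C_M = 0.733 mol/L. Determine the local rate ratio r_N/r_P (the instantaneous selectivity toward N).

0.129

S_{N/P} = r_N/r_P = (k₁·C_M^2)/(k₂·C_M^1.5) = (k₁/k₂)·C_M^0.5.
= (0.251×0.7330^2) / (1.66×0.7330^1.5) = 0.1349/1.042 = 0.129.
Since the desired path is higher order in M, keeping C_M high (PFR or concentrated feed) favours N.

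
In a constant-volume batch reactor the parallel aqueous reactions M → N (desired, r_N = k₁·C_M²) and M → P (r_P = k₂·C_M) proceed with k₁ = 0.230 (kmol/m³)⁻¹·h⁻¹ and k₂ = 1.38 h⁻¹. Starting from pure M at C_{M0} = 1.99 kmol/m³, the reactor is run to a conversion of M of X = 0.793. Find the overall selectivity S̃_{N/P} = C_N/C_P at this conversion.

0.195

C_M = C_{M0}(1−X) = 0.4119 kmol/m³.
Along a PFR/batch, dC_P/dC_M = −r_P/(r_N+r_P) = −k₂/(k₂+k₁·C_M).
Integrating from C_{M0} to C_M: C_P = (1.38/0.230)·ln[(1.38+0.230·1.99)/(1.38+0.230·0.412)] = 6.000·ln(1.838/1.475) = 1.320 kmol/m³.
Then C_N = (C_{M0}−C_M) − C_P = 1.578 − 1.320 = 0.2579 kmol/m³.
S̃_{N/P} = C_N/C_P = 0.2579/1.320 = 0.195.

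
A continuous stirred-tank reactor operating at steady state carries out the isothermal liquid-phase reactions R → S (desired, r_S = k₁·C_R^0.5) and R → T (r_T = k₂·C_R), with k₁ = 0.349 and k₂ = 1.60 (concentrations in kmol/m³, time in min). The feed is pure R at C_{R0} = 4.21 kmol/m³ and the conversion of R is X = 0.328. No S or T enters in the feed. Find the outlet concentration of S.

Exit C_R = C_{R0}(1−X) = 4.21×0.672 = 2.829 kmol/m³.
Rates in a CSTR are evaluated at the outlet concentration: r_S = 0.349×2.829^0.5 = 0.5870, r_T = 1.60×2.829 = 4.527.
Fraction of consumed R going to S: r_S/(r_S+r_T) = 0.1148.
C_S = 0.1148·C_{R0}·X = 0.1148×4.21×0.328 = 0.159 kmol/m³.

0.159 kmol/m³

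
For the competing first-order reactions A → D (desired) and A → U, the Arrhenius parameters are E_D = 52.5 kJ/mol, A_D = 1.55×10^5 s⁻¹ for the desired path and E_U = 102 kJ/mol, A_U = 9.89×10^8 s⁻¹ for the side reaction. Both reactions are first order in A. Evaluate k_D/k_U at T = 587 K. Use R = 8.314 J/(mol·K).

3.98

With equal orders, S_{D/U} = k_D/k_U = (A_D/A_U)·exp[(E_U−E_D)/(RT)].
(E_U−E_D)/(RT) = (102−52.5)×10³/(8.314×587) = 49500/4880 = 10.14.
k_D/k_U = (1.55×10^5/9.89×10^8)·exp(10.14) = 1.567×10^-4 × 25407 = 3.98.
Since E_D < E_U, lowering the temperature improves selectivity toward D.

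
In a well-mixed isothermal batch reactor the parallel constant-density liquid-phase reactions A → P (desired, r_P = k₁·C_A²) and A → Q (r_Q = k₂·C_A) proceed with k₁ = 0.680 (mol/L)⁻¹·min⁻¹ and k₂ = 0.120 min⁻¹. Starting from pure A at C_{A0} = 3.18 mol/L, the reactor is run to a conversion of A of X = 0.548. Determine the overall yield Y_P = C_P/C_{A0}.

0.507

C_A = C_{A0}(1−X) = 1.437 mol/L.
Along a PFR/batch, dC_Q/dC_A = −r_Q/(r_P+r_Q) = −k₂/(k₂+k₁·C_A).
Integrating from C_{A0} to C_A: C_Q = (0.120/0.680)·ln[(0.120+0.680·3.18)/(0.120+0.680·1.44)] = 0.1765·ln(2.282/1.097) = 0.1292 mol/L.
Then C_P = (C_{A0}−C_A) − C_Q = 1.743 − 0.1292 = 1.613 mol/L.
Y_P = C_P/C_{A0} = 1.613/3.18 = 0.507.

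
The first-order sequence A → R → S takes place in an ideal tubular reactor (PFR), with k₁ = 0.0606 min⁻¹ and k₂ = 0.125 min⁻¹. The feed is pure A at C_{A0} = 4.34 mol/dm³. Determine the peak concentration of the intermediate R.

Evaluating C_R at τ_opt = ln(k₂/k₁)/(k₂−k₁) gives C_{R,max}/C_{A0} = (k₁/k₂)^[k₂/(k₂−k₁)].
= (0.0606/0.125)^(0.125/(0.125−0.0606)) = (0.4848)^(1.941) = 0.2453.
C_{R,max} = 0.2453×4.34 = 1.06 mol/dm³.

1.06 mol/dm³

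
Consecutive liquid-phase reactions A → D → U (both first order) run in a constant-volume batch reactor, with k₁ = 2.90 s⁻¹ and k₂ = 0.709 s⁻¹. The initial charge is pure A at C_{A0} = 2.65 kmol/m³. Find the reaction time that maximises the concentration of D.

0.643 s

The intermediate peaks when r₁ = r₂, i.e. k₁e^(−k₁t) = k₂e^(−k₂t), giving t_opt = ln(k₂/k₁)/(k₂−k₁).
= ln(0.709/2.90)/(0.709−2.90) = ln(0.2445)/-2.191 = -1.409/-2.191 = 0.643 s.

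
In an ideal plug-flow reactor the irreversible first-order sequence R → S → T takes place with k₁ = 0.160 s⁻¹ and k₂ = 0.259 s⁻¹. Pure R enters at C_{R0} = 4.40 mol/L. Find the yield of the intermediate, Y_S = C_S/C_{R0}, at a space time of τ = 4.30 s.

0.282

Solving the coupled first-order balances gives C_S(τ) = [k₁/(k₂−k₁)]·C_{R0}·(e^(−k₁τ) − e^(−k₂τ)).
e^(−k₁τ) = e^(−0.160×4.30) = e^(−0.6880) = 0.5026; e^(−k₂τ) = e^(−1.114) = 0.3283.
C_S = 0.160×4.40/(0.259−0.160) × (0.5026−0.3283) = 7.111×0.1742 = 1.239 mol/L.
Y_S = C_S/C_{R0} = 1.239/4.40 = 0.282.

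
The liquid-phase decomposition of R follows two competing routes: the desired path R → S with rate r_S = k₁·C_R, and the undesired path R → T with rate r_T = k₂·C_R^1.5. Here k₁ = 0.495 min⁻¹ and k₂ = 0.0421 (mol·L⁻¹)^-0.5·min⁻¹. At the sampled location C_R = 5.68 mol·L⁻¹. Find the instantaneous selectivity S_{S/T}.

S_{S/T} = r_S/r_T = (k₁·C_R)/(k₂·C_R^1.5) = (k₁/k₂)·C_R^-0.5.
= (0.495×5.680) / (0.0421×5.680^1.5) = 2.812/0.5699 = 4.93.
The undesired path is higher order in R, so low C_R (CSTR or dilute feed) favours S.

4.93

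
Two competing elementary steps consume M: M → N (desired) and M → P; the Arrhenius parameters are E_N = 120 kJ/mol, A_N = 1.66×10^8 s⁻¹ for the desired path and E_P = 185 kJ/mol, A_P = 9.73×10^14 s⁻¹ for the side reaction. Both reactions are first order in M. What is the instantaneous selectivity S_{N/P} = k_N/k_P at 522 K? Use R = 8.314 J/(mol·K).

0.545

Since both paths have the same order in M, the concentration cancels and S_{N/P} = k_N/k_P = (A_N/A_P)·exp[(E_P−E_N)/(RT)].
(E_P−E_N)/(RT) = (185−120)×10³/(8.314×522) = 65000/4340 = 14.98.
k_N/k_P = (1.66×10^8/9.73×10^14)·exp(14.98) = 1.706×10^-7 × 3.196×10^6 = 0.545.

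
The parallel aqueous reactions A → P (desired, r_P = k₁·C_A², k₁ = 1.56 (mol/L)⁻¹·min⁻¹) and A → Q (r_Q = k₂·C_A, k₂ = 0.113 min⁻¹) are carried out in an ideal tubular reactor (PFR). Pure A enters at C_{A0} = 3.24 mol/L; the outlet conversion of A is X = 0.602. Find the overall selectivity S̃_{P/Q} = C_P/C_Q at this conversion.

29.3

C_A = C_{A0}(1−X) = 1.290 mol/L.
Along a PFR/batch, dC_Q/dC_A = −r_Q/(r_P+r_Q) = −k₂/(k₂+k₁·C_A).
Integrating from C_{A0} to C_A: C_Q = (0.113/1.56)·ln[(0.113+1.56·3.24)/(0.113+1.56·1.29)] = 0.07244·ln(5.167/2.125) = 0.06438 mol/L.
Then C_P = (C_{A0}−C_A) − C_Q = 1.950 − 0.06438 = 1.886 mol/L.
S̃_{P/Q} = C_P/C_Q = 1.886/0.06438 = 29.3.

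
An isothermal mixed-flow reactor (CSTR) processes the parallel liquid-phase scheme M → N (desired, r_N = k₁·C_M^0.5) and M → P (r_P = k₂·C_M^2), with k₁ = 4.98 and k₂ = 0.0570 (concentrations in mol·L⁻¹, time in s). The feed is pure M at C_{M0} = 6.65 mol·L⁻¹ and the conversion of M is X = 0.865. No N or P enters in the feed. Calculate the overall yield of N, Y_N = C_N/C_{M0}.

Exit C_M = C_{M0}(1−X) = 6.65×0.135 = 0.8978 mol·L⁻¹.
In a CSTR the entire volume is at exit conditions, so r_N = 4.98×0.8978^0.5 = 4.719 and r_P = 0.0570×0.8978^2 = 0.04594.
Fraction of consumed M going to N: r_N/(r_N+r_P) = 0.9904.
C_N = 0.9904·C_{M0}·X = 0.9904×6.65×0.865 = 5.70 mol·L⁻¹; Y_N = C_N/C_{M0} = 0.857.

0.857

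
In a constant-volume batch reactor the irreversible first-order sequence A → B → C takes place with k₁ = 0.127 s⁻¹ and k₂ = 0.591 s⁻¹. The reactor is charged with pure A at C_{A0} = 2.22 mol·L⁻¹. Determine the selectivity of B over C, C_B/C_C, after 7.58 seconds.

0.196

For first-order series with pure A initially, C_B(t) = k₁C_{A0}/(k₂−k₁)·(e^(−k₁t) − e^(−k₂t)).
e^(−k₁t) = e^(−0.127×7.58) = e^(−0.9627) = 0.3819; e^(−k₂t) = e^(−4.480) = 0.01134.
C_B = 0.127×2.22/(0.591−0.127) × (0.3819−0.01134) = 0.6076×0.3705 = 0.2252 mol·L⁻¹.
C_A = C_{A0}e^(−k₁t) = 0.8478 mol·L⁻¹, so C_C = C_{A0}−C_A−C_B = 1.147 mol·L⁻¹; C_B/C_C = 0.196.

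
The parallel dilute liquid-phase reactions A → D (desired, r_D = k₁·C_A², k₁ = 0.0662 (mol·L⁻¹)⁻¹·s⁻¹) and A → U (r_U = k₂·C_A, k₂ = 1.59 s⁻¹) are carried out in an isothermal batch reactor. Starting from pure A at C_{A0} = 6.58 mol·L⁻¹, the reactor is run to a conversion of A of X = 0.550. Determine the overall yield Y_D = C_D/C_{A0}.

C_A = C_{A0}(1−X) = 2.961 mol·L⁻¹.
Along a PFR/batch, dC_U/dC_A = −r_U/(r_D+r_U) = −k₂/(k₂+k₁·C_A).
Integrating from C_{A0} to C_A: C_U = (1.59/0.0662)·ln[(1.59+0.0662·6.58)/(1.59+0.0662·2.96)] = 24.02·ln(2.026/1.786) = 3.023 mol·L⁻¹.
Then C_D = (C_{A0}−C_A) − C_U = 3.619 − 3.023 = 0.5957 mol·L⁻¹.
Y_D = C_D/C_{A0} = 0.5957/6.58 = 0.0905.

0.0905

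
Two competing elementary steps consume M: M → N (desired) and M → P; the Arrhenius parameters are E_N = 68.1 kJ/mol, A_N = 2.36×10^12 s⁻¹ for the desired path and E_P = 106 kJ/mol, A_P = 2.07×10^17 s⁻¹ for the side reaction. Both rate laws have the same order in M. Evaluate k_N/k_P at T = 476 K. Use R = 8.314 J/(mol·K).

0.164

k_N/k_P = (A_N/A_P)·exp[−(E_N−E_P)/(RT)] = (A_N/A_P)·exp[(E_P−E_N)/(RT)].
(E_P−E_N)/(RT) = (106−68.1)×10³/(8.314×476) = 37900/3957 = 9.577.
k_N/k_P = (2.36×10^12/2.07×10^17)·exp(9.577) = 1.140×10^-5 × 14427 = 0.164.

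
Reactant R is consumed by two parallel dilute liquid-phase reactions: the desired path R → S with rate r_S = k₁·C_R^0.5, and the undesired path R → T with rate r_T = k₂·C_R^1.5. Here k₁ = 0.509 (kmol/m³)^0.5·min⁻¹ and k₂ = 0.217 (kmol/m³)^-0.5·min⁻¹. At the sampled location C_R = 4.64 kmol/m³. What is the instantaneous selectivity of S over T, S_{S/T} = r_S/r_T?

0.506

S_{S/T} = r_S/r_T = (k₁·C_R^0.5)/(k₂·C_R^1.5) = (k₁/k₂)·C_R⁻¹.
= (0.509×4.640^0.5) / (0.217×4.640^1.5) = 1.096/2.169 = 0.506.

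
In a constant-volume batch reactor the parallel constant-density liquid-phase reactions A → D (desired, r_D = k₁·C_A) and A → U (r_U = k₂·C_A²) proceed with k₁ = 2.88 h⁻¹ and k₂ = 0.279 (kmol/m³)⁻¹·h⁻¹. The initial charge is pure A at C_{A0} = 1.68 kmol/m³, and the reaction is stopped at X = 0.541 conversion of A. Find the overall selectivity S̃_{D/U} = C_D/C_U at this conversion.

C_A = C_{A0}(1−X) = 0.7711 kmol/m³.
Along a PFR/batch, dC_D/dC_A = −r_D/(r_D+r_U) = −k₁/(k₁+k₂·C_A).
Integrating from C_{A0} to C_A: C_D = (2.88/0.279)·ln[(2.88+0.279·1.68)/(2.88+0.279·0.771)] = 10.32·ln(3.349/3.095) = 0.8128 kmol/m³.
C_U = (C_{A0}−C_A)−C_D = 0.09604 kmol/m³; S̃_{D/U} = 0.8128/0.09604 = 8.46.

8.46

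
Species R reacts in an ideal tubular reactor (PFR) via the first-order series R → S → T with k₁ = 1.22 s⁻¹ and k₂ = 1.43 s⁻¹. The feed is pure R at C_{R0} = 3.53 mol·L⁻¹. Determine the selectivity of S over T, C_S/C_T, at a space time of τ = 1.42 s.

0.475

Solving the coupled first-order balances gives C_S(τ) = [k₁/(k₂−k₁)]·C_{R0}·(e^(−k₁τ) − e^(−k₂τ)).
e^(−k₁τ) = e^(−1.22×1.42) = e^(−1.732) = 0.1769; e^(−k₂τ) = e^(−2.031) = 0.1313.
C_S = 1.22×3.53/(1.43−1.22) × (0.1769−0.1313) = 20.51×0.04560 = 0.9352 mol·L⁻¹.
C_R = C_{R0}e^(−k₁τ) = 0.6243 mol·L⁻¹, so C_T = C_{R0}−C_R−C_S = 1.970 mol·L⁻¹; C_S/C_T = 0.475.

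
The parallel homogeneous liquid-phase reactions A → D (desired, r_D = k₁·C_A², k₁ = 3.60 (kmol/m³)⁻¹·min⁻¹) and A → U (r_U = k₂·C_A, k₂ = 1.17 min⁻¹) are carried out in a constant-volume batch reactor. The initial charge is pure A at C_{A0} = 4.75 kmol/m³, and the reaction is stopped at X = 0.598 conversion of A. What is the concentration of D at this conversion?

C_A = C_{A0}(1−X) = 1.910 kmol/m³.
Along a PFR/batch, dC_U/dC_A = −r_U/(r_D+r_U) = −k₂/(k₂+k₁·C_A).
Integrating from C_{A0} to C_A: C_U = (1.17/3.60)·ln[(1.17+3.60·4.75)/(1.17+3.60·1.91)] = 0.3250·ln(18.27/8.044) = 0.2666 kmol/m³.
Then C_D = (C_{A0}−C_A) − C_U = 2.840 − 0.2666 = 2.574 kmol/m³.

2.57 kmol/m³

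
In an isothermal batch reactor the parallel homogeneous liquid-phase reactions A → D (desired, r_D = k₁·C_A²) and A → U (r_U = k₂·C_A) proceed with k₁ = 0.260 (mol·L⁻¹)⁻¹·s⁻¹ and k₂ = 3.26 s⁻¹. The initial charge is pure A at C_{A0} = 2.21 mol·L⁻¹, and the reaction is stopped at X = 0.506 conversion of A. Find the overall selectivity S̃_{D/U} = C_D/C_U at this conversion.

C_A = C_{A0}(1−X) = 1.092 mol·L⁻¹.
Along a PFR/batch, dC_U/dC_A = −r_U/(r_D+r_U) = −k₂/(k₂+k₁·C_A).
Integrating from C_{A0} to C_A: C_U = (3.26/0.260)·ln[(3.26+0.260·2.21)/(3.26+0.260·1.09)] = 12.54·ln(3.835/3.544) = 0.9887 mol·L⁻¹.
Then C_D = (C_{A0}−C_A) − C_U = 1.118 − 0.9887 = 0.1296 mol·L⁻¹.
S̃_{D/U} = C_D/C_U = 0.1296/0.9887 = 0.131.

0.131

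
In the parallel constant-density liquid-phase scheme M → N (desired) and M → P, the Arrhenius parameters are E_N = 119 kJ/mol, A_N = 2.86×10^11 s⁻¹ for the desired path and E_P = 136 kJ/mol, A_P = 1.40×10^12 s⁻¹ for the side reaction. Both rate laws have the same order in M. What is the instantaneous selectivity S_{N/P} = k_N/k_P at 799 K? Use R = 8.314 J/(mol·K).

2.64

k_N/k_P = (A_N/A_P)·exp[−(E_N−E_P)/(RT)] = (A_N/A_P)·exp[(E_P−E_N)/(RT)].
(E_P−E_N)/(RT) = (136−119)×10³/(8.314×799) = 17000/6643 = 2.559.
k_N/k_P = (2.86×10^11/1.40×10^12)·exp(2.559) = 0.2043 × 12.92 = 2.64.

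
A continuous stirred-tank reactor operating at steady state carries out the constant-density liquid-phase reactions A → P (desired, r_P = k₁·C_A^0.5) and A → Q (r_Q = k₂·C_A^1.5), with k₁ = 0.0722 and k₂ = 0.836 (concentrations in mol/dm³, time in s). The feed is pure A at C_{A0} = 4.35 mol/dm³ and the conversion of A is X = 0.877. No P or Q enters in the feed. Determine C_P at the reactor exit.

0.530 mol/dm³

Exit C_A = C_{A0}(1−X) = 4.35×0.123 = 0.5350 mol/dm³.
In a CSTR the entire volume is at exit conditions, so r_P = 0.0722×0.5350^0.5 = 0.05281 and r_Q = 0.836×0.5350^1.5 = 0.3272.
Fraction of consumed A going to P: r_P/(r_P+r_Q) = 0.1390.
C_P = 0.1390·C_{A0}·X = 0.1390×4.35×0.877 = 0.530 mol/dm³.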